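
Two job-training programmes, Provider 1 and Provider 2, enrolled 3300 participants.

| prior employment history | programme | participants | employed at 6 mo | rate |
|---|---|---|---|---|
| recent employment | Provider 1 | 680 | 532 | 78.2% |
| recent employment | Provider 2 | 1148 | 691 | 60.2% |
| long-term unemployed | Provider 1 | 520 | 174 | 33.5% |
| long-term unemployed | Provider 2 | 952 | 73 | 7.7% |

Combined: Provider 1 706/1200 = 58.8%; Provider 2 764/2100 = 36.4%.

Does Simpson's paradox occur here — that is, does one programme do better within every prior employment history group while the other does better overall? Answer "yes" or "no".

Within each prior employment history level (recent employment 78.2% vs 60.2%; long-term unemployed 33.5% vs 7.7%), Provider 1 has the higher rate every time. Pooled: 58.8% vs 36.4% — Provider 1 has the higher rate overall. They agree.

no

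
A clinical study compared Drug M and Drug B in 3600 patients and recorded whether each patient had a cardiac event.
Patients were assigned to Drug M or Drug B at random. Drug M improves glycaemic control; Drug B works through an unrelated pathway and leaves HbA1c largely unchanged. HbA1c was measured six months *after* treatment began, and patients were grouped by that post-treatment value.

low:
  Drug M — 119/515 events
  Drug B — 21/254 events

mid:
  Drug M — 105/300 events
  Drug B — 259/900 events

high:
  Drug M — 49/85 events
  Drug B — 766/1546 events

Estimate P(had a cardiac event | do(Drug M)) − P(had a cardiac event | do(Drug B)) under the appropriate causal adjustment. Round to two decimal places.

-0.08

The distribution of HbA1c is itself part of what the drug does — it is an intermediate outcome. Holding it fixed would remove that part of the effect; the total effect is the pooled difference.
The causal difference is the pooled difference: 0.303 − 0.387 = -0.084.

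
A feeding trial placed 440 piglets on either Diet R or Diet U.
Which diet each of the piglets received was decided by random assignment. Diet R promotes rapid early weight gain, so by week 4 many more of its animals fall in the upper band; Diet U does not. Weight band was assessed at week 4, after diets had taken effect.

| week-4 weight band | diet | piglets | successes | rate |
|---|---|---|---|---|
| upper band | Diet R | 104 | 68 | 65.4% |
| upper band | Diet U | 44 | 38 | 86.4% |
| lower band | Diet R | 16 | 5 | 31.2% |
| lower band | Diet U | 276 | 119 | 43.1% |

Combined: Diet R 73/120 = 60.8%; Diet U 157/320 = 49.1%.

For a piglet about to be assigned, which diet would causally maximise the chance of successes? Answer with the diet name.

Week-4 weight band lies on the pathway diet → week-4 weight band → outcome, so adjusting for it blocks the indirect effect. For the total causal effect of diet, use the unadjusted pooled rates.
Pooled: Diet R 60.8% vs Diet U 49.1%; Diet R is higher overall.

Diet R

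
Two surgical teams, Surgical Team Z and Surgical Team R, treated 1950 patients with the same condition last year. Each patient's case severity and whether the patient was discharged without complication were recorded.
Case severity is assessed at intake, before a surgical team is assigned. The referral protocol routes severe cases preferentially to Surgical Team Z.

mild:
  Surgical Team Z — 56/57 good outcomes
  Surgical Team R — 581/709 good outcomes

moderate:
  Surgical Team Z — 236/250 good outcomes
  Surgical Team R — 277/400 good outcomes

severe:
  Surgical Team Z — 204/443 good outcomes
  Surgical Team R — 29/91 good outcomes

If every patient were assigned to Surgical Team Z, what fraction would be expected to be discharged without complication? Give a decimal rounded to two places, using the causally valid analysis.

Case severity differs across surgical teams for reasons unrelated to any effect of the surgical team itself, and it separately predicts the outcome — a classic confounder. We must compare within case severity levels.
Standardising Surgical Team Z to the population case severity mix: 0.393·56/57 + 0.333·236/250 + 0.274·204/443 = 0.827.

0.83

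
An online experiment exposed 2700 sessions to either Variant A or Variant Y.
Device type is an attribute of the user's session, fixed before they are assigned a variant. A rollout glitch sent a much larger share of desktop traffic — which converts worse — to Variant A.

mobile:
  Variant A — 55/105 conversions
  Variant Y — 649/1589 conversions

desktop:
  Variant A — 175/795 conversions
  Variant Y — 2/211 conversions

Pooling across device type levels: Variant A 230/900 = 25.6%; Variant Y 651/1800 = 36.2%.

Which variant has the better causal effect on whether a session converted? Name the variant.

Variant A

Device type satisfies the back-door criterion: it is not a descendant of the variant, and it blocks the spurious path from variant to outcome. Adjusting for it (i.e., using the within-device type rates) gives the causal effect.
Within each level — mobile: 52.4% vs 40.8%; desktop: 22.0% vs 0.9% — Variant A is higher every time.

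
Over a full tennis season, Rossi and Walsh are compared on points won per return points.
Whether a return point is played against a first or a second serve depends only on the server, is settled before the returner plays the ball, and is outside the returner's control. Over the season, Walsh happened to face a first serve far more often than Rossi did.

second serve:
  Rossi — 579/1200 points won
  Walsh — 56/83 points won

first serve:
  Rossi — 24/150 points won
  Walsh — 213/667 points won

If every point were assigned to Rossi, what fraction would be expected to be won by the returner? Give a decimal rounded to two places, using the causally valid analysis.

0.36

Here serve type is a common cause — it drives both which player a case falls under and the outcome. The crude comparison mixes populations; the stratum-specific rates are the causally relevant ones.
Standardising Rossi to the population serve type mix: 0.611·579/1200 + 0.389·24/150 = 0.357.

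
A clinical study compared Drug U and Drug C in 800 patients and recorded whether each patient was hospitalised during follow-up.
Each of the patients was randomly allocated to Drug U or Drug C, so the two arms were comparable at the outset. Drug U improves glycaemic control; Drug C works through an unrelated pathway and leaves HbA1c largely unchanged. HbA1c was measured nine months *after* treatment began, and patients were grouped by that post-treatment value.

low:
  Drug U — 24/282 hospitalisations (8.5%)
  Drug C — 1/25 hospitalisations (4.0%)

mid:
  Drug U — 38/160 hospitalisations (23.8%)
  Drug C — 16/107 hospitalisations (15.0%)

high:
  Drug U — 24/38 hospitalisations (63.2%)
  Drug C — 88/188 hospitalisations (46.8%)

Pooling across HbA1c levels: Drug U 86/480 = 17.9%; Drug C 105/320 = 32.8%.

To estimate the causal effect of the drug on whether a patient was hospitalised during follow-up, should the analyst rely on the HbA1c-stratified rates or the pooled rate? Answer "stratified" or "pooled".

The HbA1c-specific comparison favours Drug C throughout, but the pooled figures favour Drug U. The question is whether to condition on HbA1c.
HbA1c here is a post-treatment variable shaped by the drug; conditioning on it would introduce bias rather than remove it. The overall comparison is the causal one.
Pooled: Drug U 17.9% vs Drug C 32.8%; Drug U is lower overall.

pooled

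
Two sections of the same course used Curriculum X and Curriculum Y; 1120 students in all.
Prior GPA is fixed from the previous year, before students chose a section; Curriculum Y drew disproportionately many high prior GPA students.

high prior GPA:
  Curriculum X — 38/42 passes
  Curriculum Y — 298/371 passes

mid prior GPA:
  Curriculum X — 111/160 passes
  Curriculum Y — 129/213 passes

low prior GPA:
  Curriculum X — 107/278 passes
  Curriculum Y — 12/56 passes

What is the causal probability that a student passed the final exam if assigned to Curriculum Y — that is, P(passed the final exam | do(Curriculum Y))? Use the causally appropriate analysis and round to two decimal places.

0.56

Prior GPA band differs across teaching methods for reasons unrelated to any effect of the teaching method itself, and it separately predicts the outcome — a classic confounder. We must compare within prior GPA band levels.
Standardising Curriculum Y to the population prior GPA band mix: 0.369·298/371 + 0.333·129/213 + 0.298·12/56 = 0.562.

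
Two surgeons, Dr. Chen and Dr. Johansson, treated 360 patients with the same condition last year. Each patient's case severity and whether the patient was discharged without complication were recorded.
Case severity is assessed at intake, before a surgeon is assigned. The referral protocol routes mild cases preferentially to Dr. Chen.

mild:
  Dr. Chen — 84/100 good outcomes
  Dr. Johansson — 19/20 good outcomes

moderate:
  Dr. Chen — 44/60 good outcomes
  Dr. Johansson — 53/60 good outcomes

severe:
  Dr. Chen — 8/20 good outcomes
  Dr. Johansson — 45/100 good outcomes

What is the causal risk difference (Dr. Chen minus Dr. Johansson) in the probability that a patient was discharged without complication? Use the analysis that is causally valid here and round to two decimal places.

The imbalance in case severity arose from how patients were allocated, not from anything the surgeon did; and case severity independently affects the outcome. The pooled gap is confounded — condition on case severity.
Adjusting over the population distribution of case severity: 0.333·(0.840−0.950) + 0.333·(0.733−0.883) + 0.333·(0.400−0.450) = -0.103.

-0.10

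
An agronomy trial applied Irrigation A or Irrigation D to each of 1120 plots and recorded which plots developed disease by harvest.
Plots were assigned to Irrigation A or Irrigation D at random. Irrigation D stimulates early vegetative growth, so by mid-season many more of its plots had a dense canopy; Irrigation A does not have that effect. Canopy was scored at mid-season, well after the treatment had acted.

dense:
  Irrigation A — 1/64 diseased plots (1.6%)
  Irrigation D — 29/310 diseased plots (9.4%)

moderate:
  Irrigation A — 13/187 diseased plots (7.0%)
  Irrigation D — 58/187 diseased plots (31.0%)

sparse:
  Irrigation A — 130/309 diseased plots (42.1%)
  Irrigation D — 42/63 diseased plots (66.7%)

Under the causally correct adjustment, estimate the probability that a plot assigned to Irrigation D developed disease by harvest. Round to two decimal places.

Within every mid-season canopy level Irrigation A has the lower rate, yet pooled Irrigation D does — Simpson's reversal.
Stratifying would compare irrigations among plots the irrigations themselves sorted into mid-season canopy groups — a form of selection on an intermediate. The unconditioned pooled rates give the total causal effect.
So P(outcome | do(Irrigation D)) is just the pooled rate for Irrigation D: 129/560 = 0.230.

0.23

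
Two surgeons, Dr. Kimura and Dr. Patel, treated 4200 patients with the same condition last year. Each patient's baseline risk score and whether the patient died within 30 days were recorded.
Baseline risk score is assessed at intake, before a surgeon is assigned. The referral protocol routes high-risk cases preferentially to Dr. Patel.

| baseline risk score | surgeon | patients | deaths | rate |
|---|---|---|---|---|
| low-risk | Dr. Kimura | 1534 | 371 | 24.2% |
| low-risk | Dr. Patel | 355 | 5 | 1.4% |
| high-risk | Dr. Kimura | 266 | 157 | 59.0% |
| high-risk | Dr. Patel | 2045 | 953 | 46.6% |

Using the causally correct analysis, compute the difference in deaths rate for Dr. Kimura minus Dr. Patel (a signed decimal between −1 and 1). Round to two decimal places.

Within every baseline risk score level Dr. Patel has the lower rate, yet pooled Dr. Kimura does — Simpson's reversal.
Baseline risk score differs across surgeons for reasons unrelated to any effect of the surgeon itself, and it separately predicts the outcome — a classic confounder. We must compare within baseline risk score levels.
Adjusting over the population distribution of baseline risk score: 0.450·(0.242−0.014) + 0.550·(0.590−0.466) = +0.171.

+0.17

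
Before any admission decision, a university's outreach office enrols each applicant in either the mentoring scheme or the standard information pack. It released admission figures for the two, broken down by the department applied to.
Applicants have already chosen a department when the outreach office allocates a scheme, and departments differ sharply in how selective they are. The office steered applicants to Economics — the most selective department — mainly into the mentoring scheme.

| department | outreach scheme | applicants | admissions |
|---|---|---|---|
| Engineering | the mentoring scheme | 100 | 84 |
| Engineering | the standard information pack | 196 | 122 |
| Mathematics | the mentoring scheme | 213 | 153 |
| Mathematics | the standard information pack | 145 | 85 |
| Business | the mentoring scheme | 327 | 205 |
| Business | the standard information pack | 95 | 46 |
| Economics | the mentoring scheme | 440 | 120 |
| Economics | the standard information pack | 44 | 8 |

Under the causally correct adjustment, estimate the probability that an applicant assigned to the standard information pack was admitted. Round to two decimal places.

0.44

The stratified and pooled comparisons disagree (the mentoring scheme wins within each department; the standard information pack wins overall), so the answer turns on the causal role of department.
Nothing the outreach scheme does changes department; the imbalance is an allocation artefact. With department also predicting the outcome, the pooled figure is confounded, and the within-stratum comparison is the causal one.
Standardising the standard information pack to the population department mix: 0.190·122/196 + 0.229·85/145 + 0.271·46/95 + 0.310·8/44 = 0.440.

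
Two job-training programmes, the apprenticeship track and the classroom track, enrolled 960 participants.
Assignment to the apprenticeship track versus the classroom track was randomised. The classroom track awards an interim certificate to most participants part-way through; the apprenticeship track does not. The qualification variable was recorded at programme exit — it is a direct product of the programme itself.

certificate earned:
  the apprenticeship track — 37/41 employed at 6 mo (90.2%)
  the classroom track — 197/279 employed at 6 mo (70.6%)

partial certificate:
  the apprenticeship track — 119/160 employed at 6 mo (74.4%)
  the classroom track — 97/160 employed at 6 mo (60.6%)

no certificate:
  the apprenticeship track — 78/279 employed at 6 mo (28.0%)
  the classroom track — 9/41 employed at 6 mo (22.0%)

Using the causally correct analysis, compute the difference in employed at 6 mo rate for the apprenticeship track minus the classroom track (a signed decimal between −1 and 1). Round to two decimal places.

-0.14

Qualification attained during the programme is recorded after the programme and is itself shifted by it — it sits on the causal path from programme to outcome. Conditioning on a mediator would strip out part of the effect we want; the pooled comparison gives the total causal effect.
The causal difference is the pooled difference: 0.487 − 0.631 = -0.144.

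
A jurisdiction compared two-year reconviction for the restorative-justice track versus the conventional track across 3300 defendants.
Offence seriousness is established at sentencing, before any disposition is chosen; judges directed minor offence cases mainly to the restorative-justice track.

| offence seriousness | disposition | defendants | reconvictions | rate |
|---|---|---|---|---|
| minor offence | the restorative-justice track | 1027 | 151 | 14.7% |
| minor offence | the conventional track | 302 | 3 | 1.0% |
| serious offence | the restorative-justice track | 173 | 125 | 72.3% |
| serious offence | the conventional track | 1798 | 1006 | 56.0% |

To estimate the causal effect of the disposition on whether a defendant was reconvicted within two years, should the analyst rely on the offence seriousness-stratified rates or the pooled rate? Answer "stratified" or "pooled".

stratified

Within every offence seriousness level the conventional track has the lower rate, yet pooled the restorative-justice track does — Simpson's reversal.
Since offence seriousness is a pre-existing factor (not a product of the disposition) and it affects the outcome on its own, it is a confounder. The stratified rates, not the pooled rate, identify the causal effect.
Within each level — minor offence: 14.7% vs 1.0%; serious offence: 72.3% vs 56.0% — the conventional track is lower every time.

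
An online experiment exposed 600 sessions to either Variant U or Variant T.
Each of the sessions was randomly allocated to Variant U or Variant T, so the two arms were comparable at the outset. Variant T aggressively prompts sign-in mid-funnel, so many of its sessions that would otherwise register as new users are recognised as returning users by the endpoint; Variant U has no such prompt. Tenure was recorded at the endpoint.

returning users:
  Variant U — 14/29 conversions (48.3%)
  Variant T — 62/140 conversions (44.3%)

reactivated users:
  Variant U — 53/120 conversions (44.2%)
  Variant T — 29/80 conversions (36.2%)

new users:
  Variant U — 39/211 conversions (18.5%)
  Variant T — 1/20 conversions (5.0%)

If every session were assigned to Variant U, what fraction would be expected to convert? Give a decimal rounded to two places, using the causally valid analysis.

0.29

The distribution of user tenure is itself part of what the variant does — it is an intermediate outcome. Holding it fixed would remove that part of the effect; the total effect is the pooled difference.
So P(outcome | do(Variant U)) is just the pooled rate for Variant U: 106/360 = 0.294.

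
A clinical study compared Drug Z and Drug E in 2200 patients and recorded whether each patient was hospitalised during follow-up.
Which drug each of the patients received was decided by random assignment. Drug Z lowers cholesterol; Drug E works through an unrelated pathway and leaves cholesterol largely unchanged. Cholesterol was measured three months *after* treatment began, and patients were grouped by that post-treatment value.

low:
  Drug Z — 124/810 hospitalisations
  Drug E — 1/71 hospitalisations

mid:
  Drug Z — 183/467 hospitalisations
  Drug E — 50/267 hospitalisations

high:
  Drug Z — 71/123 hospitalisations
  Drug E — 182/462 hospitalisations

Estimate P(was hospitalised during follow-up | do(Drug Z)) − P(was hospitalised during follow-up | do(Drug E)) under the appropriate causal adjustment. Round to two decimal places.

-0.02

Cholesterol is recorded after the drug and is itself shifted by it — it sits on the causal path from drug to outcome. Conditioning on a mediator would strip out part of the effect we want; the pooled comparison gives the total causal effect.
The causal difference is the pooled difference: 0.270 − 0.291 = -0.021.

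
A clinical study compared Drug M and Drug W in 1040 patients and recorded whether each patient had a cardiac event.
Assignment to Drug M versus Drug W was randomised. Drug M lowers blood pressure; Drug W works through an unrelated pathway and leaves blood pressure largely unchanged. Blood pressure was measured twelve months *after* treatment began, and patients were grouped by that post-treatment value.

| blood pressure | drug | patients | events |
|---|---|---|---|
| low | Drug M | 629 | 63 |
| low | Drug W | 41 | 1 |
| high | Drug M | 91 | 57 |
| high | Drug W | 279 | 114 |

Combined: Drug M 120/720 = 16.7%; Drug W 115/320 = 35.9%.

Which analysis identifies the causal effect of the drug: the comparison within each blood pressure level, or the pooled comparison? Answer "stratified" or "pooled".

pooled

Blood pressure is recorded after the drug and is itself shifted by it — it sits on the causal path from drug to outcome. Conditioning on a mediator would strip out part of the effect we want; the pooled comparison gives the total causal effect.
Pooled: Drug M 16.7% vs Drug W 35.9%; Drug M is lower overall.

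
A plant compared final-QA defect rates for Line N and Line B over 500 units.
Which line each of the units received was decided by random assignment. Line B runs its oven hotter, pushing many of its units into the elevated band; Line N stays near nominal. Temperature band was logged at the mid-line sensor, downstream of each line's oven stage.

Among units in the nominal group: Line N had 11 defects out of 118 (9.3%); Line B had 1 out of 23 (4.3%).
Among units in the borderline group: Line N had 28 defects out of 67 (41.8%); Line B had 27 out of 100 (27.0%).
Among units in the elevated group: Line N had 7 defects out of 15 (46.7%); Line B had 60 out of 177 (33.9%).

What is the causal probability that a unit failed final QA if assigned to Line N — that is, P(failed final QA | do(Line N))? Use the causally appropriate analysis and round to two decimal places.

Because the line influences in-process temperature band, in-process temperature band is a post-treatment mediator, not a confounder. Stratifying on it would bias the estimate; the causal effect is the crude pooled difference.
So P(outcome | do(Line N)) is just the pooled rate for Line N: 46/200 = 0.230.

0.23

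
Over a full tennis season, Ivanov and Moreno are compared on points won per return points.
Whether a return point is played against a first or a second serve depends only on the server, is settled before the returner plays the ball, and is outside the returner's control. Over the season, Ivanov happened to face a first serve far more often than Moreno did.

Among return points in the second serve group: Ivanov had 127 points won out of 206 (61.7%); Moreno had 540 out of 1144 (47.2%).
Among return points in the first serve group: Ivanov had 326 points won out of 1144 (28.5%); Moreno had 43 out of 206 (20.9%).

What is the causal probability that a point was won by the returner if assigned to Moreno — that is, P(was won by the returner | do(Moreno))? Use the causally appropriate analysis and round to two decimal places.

0.34

The imbalance in serve type arose from how return points were allocated, not from anything the player did; and serve type independently affects the outcome. The pooled gap is confounded — condition on serve type.
Standardising Moreno to the population serve type mix: 0.500·540/1144 + 0.500·43/206 = 0.340.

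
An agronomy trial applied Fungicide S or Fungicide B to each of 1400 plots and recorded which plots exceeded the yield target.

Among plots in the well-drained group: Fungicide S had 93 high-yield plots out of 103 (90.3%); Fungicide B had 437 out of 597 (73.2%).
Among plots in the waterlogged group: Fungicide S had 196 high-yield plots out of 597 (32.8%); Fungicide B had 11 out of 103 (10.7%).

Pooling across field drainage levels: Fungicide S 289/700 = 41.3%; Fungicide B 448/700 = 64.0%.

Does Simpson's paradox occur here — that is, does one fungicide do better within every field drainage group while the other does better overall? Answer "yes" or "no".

Within each field drainage level (well-drained 90.3% vs 73.2%; waterlogged 32.8% vs 10.7%), Fungicide S has the higher rate every time. Pooled: 41.3% vs 64.0% — Fungicide B has the higher rate overall. The two comparisons disagree.

yes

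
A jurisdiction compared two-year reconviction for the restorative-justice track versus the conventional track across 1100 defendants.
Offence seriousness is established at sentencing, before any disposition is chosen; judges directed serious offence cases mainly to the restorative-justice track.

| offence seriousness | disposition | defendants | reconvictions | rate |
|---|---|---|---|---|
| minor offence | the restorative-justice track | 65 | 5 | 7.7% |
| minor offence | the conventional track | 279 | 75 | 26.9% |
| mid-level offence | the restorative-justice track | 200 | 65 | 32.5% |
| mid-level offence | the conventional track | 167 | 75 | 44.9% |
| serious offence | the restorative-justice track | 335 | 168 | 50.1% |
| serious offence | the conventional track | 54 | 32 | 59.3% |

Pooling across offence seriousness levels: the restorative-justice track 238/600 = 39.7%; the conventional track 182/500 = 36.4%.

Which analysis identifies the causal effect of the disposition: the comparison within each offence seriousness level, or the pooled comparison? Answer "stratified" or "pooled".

Offence seriousness differs across dispositions for reasons unrelated to any effect of the disposition itself, and it separately predicts the outcome — a classic confounder. We must compare within offence seriousness levels.
Within each level — minor offence: 7.7% vs 26.9%; mid-level offence: 32.5% vs 44.9%; serious offence: 50.1% vs 59.3% — the restorative-justice track is lower every time.

stratified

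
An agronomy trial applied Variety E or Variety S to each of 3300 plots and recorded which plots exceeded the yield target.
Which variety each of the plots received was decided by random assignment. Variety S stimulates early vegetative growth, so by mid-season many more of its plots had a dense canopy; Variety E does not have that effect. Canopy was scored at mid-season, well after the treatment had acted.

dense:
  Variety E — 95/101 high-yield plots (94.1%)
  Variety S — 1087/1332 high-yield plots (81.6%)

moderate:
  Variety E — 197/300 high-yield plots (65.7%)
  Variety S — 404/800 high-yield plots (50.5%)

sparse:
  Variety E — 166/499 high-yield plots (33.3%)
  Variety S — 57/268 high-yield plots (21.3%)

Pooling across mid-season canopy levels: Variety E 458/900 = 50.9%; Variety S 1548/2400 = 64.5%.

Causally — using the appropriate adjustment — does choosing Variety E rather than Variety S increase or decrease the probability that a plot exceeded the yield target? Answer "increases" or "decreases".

Within every mid-season canopy level Variety E has the higher rate, yet pooled Variety S does — Simpson's reversal.
Mid-season canopy here is a post-treatment variable shaped by the variety; conditioning on it would introduce bias rather than remove it. The overall comparison is the causal one.
Pooled: Variety E 50.9% vs Variety S 64.5%; Variety S is higher overall.

decreases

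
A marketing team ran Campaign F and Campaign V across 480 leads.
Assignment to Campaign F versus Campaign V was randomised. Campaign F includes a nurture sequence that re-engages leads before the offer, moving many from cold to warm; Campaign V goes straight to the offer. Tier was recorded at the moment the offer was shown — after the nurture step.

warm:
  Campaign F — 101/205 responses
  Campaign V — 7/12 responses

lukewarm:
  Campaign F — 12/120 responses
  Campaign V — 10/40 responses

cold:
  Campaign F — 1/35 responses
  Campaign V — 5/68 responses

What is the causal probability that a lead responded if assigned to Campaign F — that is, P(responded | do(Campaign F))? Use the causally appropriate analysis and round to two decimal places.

0.32

Within every engagement tier level Campaign V has the higher rate, yet pooled Campaign F does — Simpson's reversal.
Engagement tier lies on the pathway campaign → engagement tier → outcome, so adjusting for it blocks the indirect effect. For the total causal effect of campaign, use the unadjusted pooled rates.
So P(outcome | do(Campaign F)) is just the pooled rate for Campaign F: 114/360 = 0.317.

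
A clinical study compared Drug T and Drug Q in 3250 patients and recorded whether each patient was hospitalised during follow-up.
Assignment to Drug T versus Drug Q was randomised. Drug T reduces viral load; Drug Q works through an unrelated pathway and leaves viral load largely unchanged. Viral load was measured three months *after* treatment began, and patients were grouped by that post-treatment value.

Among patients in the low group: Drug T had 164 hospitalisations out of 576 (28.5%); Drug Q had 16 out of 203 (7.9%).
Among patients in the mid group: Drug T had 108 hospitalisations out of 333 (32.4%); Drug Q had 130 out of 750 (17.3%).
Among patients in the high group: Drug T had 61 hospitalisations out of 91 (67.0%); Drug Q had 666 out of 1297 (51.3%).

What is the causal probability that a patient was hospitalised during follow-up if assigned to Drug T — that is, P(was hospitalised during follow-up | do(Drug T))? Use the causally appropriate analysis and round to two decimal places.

Within every viral load level Drug Q has the lower rate, yet pooled Drug T does — Simpson's reversal.
Viral load is recorded after the drug and is itself shifted by it — it sits on the causal path from drug to outcome. Conditioning on a mediator would strip out part of the effect we want; the pooled comparison gives the total causal effect.
So P(outcome | do(Drug T)) is just the pooled rate for Drug T: 333/1000 = 0.333.

0.33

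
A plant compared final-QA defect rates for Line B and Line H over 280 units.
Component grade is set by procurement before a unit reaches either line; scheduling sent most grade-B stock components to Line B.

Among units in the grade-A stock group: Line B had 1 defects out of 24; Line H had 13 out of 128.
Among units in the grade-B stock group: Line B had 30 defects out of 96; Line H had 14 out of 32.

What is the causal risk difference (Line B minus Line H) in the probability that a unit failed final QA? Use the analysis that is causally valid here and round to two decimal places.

-0.09

The stratified and pooled comparisons disagree (Line B wins within each component grade; Line H wins overall), so the answer turns on the causal role of component grade.
The imbalance in component grade arose from how units were allocated, not from anything the line did; and component grade independently affects the outcome. The pooled gap is confounded — condition on component grade.
Adjusting over the population distribution of component grade: 0.543·(0.042−0.102) + 0.457·(0.312−0.438) = -0.090.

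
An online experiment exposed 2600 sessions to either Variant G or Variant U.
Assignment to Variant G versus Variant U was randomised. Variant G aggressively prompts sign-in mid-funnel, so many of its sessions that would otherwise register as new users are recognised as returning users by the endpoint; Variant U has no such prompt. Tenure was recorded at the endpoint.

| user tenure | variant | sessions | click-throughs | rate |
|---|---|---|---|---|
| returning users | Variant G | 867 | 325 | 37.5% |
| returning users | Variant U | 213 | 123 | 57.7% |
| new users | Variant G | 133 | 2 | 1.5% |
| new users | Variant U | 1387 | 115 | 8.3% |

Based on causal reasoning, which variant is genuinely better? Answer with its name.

Variant G

User tenure is recorded after the variant and is itself shifted by it — it sits on the causal path from variant to outcome. Conditioning on a mediator would strip out part of the effect we want; the pooled comparison gives the total causal effect.
Pooled: Variant G 32.7% vs Variant U 14.9%; Variant G is higher overall.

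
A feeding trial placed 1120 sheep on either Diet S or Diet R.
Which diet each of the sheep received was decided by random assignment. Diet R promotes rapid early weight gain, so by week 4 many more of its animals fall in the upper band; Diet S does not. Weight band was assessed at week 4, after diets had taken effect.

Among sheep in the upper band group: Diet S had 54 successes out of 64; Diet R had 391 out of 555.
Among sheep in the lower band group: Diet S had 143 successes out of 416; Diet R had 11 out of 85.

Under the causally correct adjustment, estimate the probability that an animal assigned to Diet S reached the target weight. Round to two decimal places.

0.41

Within every week-4 weight band level Diet S has the higher rate, yet pooled Diet R does — Simpson's reversal.
Week-4 weight band here is a post-treatment variable shaped by the diet; conditioning on it would introduce bias rather than remove it. The overall comparison is the causal one.
So P(outcome | do(Diet S)) is just the pooled rate for Diet S: 197/480 = 0.410.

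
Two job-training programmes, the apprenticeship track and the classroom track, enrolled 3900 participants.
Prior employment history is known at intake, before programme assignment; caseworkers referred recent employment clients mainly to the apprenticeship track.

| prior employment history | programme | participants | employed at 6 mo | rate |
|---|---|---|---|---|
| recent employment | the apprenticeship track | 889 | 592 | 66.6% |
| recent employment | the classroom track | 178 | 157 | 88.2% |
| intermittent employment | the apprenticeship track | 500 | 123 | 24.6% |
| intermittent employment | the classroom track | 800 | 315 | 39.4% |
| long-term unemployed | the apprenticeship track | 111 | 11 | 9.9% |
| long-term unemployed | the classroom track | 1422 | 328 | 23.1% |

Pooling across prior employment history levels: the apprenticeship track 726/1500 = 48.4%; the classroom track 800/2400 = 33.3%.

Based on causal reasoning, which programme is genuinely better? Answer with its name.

the classroom track

The stratified and pooled comparisons disagree (the classroom track wins within each prior employment history; the apprenticeship track wins overall), so the answer turns on the causal role of prior employment history.
Prior employment history satisfies the back-door criterion: it is not a descendant of the programme, and it blocks the spurious path from programme to outcome. Adjusting for it (i.e., using the within-prior employment history rates) gives the causal effect.
Within each level — recent employment: 66.6% vs 88.2%; intermittent employment: 24.6% vs 39.4%; long-term unemployed: 9.9% vs 23.1% — the classroom track is higher every time.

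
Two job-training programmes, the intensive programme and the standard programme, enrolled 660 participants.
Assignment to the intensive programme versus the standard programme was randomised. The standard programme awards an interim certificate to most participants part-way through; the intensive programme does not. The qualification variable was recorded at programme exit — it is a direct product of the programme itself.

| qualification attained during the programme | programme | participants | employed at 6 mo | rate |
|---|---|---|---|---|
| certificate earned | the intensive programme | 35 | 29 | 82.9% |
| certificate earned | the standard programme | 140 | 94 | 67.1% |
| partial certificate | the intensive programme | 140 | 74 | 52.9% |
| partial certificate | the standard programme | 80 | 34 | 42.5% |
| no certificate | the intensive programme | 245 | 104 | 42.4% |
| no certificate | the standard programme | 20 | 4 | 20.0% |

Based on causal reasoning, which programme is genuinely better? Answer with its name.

Qualification attained during the programme here is a post-treatment variable shaped by the programme; conditioning on it would introduce bias rather than remove it. The overall comparison is the causal one.
Pooled: the intensive programme 49.3% vs the standard programme 55.0%; the standard programme is higher overall.

the standard programme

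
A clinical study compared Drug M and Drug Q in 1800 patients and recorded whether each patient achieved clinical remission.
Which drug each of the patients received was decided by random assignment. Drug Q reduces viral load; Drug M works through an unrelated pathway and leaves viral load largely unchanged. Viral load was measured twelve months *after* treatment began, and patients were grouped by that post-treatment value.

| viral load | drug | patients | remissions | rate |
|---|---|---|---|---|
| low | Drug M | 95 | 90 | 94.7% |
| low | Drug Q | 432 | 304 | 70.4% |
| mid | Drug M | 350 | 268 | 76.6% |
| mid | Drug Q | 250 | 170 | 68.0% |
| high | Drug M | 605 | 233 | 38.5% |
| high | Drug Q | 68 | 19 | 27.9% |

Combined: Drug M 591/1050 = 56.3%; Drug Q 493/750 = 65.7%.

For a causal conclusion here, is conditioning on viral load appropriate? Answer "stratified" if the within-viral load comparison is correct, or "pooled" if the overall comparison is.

pooled

The viral load-specific comparison favours Drug M throughout, but the pooled figures favour Drug Q. The question is whether to condition on viral load.
Stratifying would compare drugs among patients the drugs themselves sorted into viral load groups — a form of selection on an intermediate. The unconditioned pooled rates give the total causal effect.
Pooled: Drug M 56.3% vs Drug Q 65.7%; Drug Q is higher overall.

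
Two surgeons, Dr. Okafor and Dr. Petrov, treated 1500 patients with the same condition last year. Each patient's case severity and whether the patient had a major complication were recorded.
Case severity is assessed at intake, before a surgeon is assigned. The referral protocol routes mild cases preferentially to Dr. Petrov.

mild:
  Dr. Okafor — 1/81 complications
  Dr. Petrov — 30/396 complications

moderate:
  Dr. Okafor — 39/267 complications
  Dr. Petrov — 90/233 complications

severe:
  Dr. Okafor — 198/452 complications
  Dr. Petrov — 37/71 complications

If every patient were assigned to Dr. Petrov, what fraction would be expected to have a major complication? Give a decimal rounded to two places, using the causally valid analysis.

Since case severity is a pre-existing factor (not a product of the surgeon) and it affects the outcome on its own, it is a confounder. The stratified rates, not the pooled rate, identify the causal effect.
Standardising Dr. Petrov to the population case severity mix: 0.318·30/396 + 0.333·90/233 + 0.349·37/71 = 0.335.

0.33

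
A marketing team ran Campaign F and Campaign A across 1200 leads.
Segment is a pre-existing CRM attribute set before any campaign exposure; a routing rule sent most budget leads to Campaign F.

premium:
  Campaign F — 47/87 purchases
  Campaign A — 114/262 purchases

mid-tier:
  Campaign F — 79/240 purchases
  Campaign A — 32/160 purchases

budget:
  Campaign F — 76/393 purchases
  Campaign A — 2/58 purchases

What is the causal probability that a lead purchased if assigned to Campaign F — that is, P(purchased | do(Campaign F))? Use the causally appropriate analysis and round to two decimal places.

The customer segment-specific comparison favours Campaign F throughout, but the pooled figures favour Campaign A. The question is whether to condition on customer segment.
Nothing the campaign does changes customer segment; the imbalance is an allocation artefact. With customer segment also predicting the outcome, the pooled figure is confounded, and the within-stratum comparison is the causal one.
Standardising Campaign F to the population customer segment mix: 0.291·47/87 + 0.333·79/240 + 0.376·76/393 = 0.340.

0.34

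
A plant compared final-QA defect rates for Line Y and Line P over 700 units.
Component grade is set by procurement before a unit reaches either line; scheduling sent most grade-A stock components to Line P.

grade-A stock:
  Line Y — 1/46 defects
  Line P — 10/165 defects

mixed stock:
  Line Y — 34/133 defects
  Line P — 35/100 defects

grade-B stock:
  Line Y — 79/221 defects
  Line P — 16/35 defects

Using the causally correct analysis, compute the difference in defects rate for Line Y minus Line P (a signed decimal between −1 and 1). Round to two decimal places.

Component grade satisfies the back-door criterion: it is not a descendant of the line, and it blocks the spurious path from line to outcome. Adjusting for it (i.e., using the within-component grade rates) gives the causal effect.
Adjusting over the population distribution of component grade: 0.301·(0.022−0.061) + 0.333·(0.256−0.350) + 0.366·(0.357−0.457) = -0.080.

-0.08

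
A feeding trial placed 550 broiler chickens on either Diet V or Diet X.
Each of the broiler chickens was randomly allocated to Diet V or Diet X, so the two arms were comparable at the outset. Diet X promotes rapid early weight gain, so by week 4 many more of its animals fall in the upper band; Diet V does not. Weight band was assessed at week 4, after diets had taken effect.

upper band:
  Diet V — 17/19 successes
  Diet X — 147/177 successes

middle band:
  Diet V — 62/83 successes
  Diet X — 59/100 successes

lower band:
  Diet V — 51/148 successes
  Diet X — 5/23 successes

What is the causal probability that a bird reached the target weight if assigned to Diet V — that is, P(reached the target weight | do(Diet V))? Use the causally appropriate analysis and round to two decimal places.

Diet V is higher inside every week-4 weight band stratum but Diet X is higher in aggregate. Whether to stratify depends on how week-4 weight band relates to the diet.
Stratifying would compare diets among broiler chickens the diets themselves sorted into week-4 weight band groups — a form of selection on an intermediate. The unconditioned pooled rates give the total causal effect.
So P(outcome | do(Diet V)) is just the pooled rate for Diet V: 130/250 = 0.520.

0.52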